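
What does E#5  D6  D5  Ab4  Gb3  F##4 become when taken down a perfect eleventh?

B#3 A4 A3 Eb3 Db2 C##3

E#5 becomes B#3
D6 becomes A4
D5 becomes A3
Ab4 becomes Eb3
Gb3 becomes Db2
F##4 becomes C##3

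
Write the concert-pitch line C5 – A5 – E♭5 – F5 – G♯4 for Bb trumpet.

D5 B5 F5 G5 A#4

Written C4 sounds as Bb3 on the Bb trumpet, so concert pitches are written a major second up.
C5 → D5
A5 → B5
Eb5 → F5
F5 → G5
G#4 → A#4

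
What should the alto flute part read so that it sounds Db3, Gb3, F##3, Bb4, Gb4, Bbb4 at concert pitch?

Gb3 Cb4 B#3 Eb5 Cb5 Ebb5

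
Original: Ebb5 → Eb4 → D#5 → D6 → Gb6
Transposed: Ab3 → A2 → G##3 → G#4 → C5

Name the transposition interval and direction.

From Ebb5 to Ab3 is 12 letter names — a twelfth of some quality.
Ab3 to Ebb5 is 18 semitones, which makes it a diminished twelfth; the second version is lower, so the direction is down.
Checking another pair — Gb6 → C5 — gives the same interval.

down a diminished twelfth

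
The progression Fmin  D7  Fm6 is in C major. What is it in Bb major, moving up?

Ebmin C7 Ebm6

C major up to Bb major is a minor seventh; each chord root moves by that interval while the quality stays the same.
Fmin: root F up a minor seventh → Eb, giving Ebmin.
D7: root D up a minor seventh → C, giving C7.
Fm6: root F up a minor seventh → Eb, giving Ebm6.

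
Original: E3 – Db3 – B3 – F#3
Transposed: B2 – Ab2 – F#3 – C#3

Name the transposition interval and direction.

down a perfect fourth

Take the first pair: E3 → B2. E to B spans 4 letter names, so the interval is some kind of fourth.
B2 to E3 is 5 semitones, which makes it a perfect fourth; the second version is lower, so the direction is down.
Checking another pair — F#3 → C#3 — gives the same interval.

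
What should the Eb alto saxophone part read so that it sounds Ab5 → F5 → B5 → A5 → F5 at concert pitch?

Written C4 sounds as Eb3 on the Eb alto saxophone, so concert pitches are written a major sixth up.
Ab5 gives F6
F5 gives D6
B5 gives G#6
A5 gives F#6
F5 gives D6

F6 D6 G#6 F#6 D6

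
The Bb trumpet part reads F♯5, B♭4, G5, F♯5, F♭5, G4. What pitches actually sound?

E5 Ab4 F5 E5 Ebb5 F4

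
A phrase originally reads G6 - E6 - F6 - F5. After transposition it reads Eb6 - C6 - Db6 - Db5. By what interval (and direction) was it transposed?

down a major third

From G6 to Eb6 is 3 letter names — a third of some quality.
Eb6 to G6 is 4 semitones, which makes it a major third; the second version is lower, so the direction is down.
Checking another pair — F5 → Db5 — gives the same interval.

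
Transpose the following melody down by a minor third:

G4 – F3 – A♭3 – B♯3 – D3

E4 D3 F3 G##3 B2

G4 down a minor third is E4.
F3: a third down reaches D, and 3 semitones makes it D3.
A minor third down from Ab3 gives F3.
B#3: a third down reaches G, and 3 semitones makes it G##3.
A minor third down from D3 gives B2.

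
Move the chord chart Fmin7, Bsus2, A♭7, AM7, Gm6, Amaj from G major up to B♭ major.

Abmin7 Dsus2 Cb7 CM7 Bbm6 Cmaj

G major up to B♭ major is a minor third; each chord root moves by that interval while the quality stays the same.
Fmin7: root F up a minor third → Ab, giving Abmin7.
Bsus2: root B up a minor third → D, giving Dsus2.
A♭7: root A♭ up a minor third → Cb, giving Cb7.
AM7: root A up a minor third → C, giving CM7.
Gm6: root G up a minor third → Bb, giving Bbm6.
Amaj: root A up a minor third → C, giving Cmaj.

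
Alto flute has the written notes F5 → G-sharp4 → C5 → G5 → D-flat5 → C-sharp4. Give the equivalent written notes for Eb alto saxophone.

A5 B#4 E5 B5 F5 E#4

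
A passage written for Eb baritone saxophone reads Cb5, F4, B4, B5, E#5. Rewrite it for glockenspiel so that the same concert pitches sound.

Ebb1 Ab0 D1 D2 G#1

First find concert pitch: the Eb baritone saxophone sounds a major thirteenth below written, so Cb5 F4 B4 B5 E#5 sounds Ebb3 Ab2 D3 D4 G#3.
Then write for glockenspiel: it sounds a perfect fifteenth above written, so the part must be a perfect fifteenth below concert.
Ebb3 → Ebb1
Ab2 → Ab0
D3 → D1
D4 → D2
G#3 → G#1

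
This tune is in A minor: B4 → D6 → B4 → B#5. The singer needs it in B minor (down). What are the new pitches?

C#4 E5 C#4 C##5

From A down to B is a minor seventh; apply that to each pitch.
B4 -> C#4
D6 -> E5
B4 -> C#4
B#5 -> C##5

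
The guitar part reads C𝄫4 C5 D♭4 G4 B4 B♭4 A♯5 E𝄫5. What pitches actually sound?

The guitar sounds a perfect octave below written, so transpose each written note down a perfect octave.
Cbb4 becomes Cbb3
C5 becomes C4
Db4 becomes Db3
G4 becomes G3
B4 becomes B3
Bb4 becomes Bb3
A#5 becomes A#4
Ebb5 becomes Ebb4

Cbb3 C4 Db3 G3 B3 Bb3 A#4 Ebb4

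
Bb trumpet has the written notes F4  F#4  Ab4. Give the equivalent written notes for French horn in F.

Bb4 B4 Db5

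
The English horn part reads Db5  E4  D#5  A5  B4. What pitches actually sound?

The English horn sounds a perfect fifth below written, so transpose each written note down a perfect fifth.
Db5 gives Gb4
E4 gives A3
D#5 gives G#4
A5 gives D5
B4 gives E4

Gb4 A3 G#4 D5 E4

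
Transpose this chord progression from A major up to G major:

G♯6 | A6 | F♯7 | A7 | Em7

A major up to G major is a minor seventh; each chord root moves by that interval while the quality stays the same.
G♯6: root G♯ up a minor seventh → F#, giving F#6.
A6: root A up a minor seventh → G, giving G6.
F♯7: root F♯ up a minor seventh → E, giving E7.
A7: root A up a minor seventh → G, giving G7.
Em7: root E up a minor seventh → D, giving Dm7.

F#6 G6 E7 G7 Dm7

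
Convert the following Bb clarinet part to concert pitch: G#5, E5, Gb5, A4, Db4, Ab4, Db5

The Bb clarinet sounds a major second below written, so transpose each written note down a major second.
G#5 becomes F#5
E5 becomes D5
Gb5 becomes Fb5
A4 becomes G4
Db4 becomes Cb4
Ab4 becomes Gb4
Db5 becomes Cb5

F#5 D5 Fb5 G4 Cb4 Gb4 Cb5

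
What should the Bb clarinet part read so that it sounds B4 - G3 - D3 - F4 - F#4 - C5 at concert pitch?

Written C4 sounds as Bb3 on the Bb clarinet, so concert pitches are written a major second up.
B4 → C#5
G3 → A3
D3 → E3
F4 → G4
F#4 → G#4
C5 → D5

C#5 A3 E3 G4 G#4 D5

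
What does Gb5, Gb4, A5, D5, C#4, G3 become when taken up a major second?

Ab5 Ab4 B5 E5 D#4 A3

Gb5 up a major second is Ab5.
Gb4 up a major second is Ab4.
A5: a second up reaches B, and 2 semitones makes it B5.
D5: a second up reaches E, and 2 semitones makes it E5.
C#4: a second up reaches D, and 2 semitones makes it D#4.
A major second up from G3 gives A3.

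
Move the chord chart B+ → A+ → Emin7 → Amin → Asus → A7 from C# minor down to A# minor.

C# minor down to A# minor is a minor third; each chord root moves by that interval while the quality stays the same.
B+: root B down a minor third → G#, giving G#+.
A+: root A down a minor third → F#, giving F#+.
Emin7: root E down a minor third → C#, giving C#min7.
Amin: root A down a minor third → F#, giving F#min.
Asus: root A down a minor third → F#, giving F#sus.
A7: root A down a minor third → F#, giving F#7.

G#+ F#+ C#min7 F#min F#sus F#7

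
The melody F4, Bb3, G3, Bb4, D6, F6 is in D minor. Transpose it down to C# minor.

D minor to C# minor down is a minor second, so every note moves down by that interval.
F4 becomes E4
Bb3 becomes A3
G3 becomes F#3
Bb4 becomes A4
D6 becomes C#6
F6 becomes E6

E4 A3 F#3 A4 C#6 E6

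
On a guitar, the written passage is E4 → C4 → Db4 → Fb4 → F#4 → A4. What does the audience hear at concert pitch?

The guitar sounds a perfect octave below written, so transpose each written note down a perfect octave.
E4 gives E3
C4 gives C3
Db4 gives Db3
Fb4 gives Fb3
F#4 gives F#3
A4 gives A3

E3 C3 Db3 Fb3 F#3 A3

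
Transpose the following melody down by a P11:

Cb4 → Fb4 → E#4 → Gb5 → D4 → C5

Gb2 Cb3 B#2 Db4 A2 G3

Cb4 -> Gb2
Fb4 -> Cb3
E#4 -> B#2
Gb5 -> Db4
D4 -> A2
C5 -> G3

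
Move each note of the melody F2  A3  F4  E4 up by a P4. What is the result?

F2: a fourth up reaches B, and 5 semitones makes it Bb2.
A3: a fourth up reaches D, and 5 semitones makes it D4.
A perfect fourth up from F4 gives Bb4.
E4 up a perfect fourth is A4.

Bb2 D4 Bb4 A4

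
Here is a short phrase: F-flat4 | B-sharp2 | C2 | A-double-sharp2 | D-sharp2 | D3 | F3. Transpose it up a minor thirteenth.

Dbb6 G#4 Ab3 F##4 B3 Bb4 Db5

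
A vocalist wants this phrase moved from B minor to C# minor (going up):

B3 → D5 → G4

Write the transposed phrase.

C#4 E5 A4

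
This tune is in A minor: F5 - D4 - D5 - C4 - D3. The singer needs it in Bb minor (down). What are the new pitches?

Gb4 Eb3 Eb4 Db3 Eb2

A minor to Bb minor down is a major seventh, so every note moves down by that interval.
F5 to Gb4
D4 to Eb3
D5 to Eb4
C4 to Db3
D3 to Eb2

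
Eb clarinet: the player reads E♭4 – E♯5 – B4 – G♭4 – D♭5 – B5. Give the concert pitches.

Gb4 G#5 D5 Bbb4 Fb5 D6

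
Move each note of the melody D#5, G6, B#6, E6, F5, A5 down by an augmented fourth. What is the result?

A4 Db6 F#6 Bb5 Cb5 Eb5

D#5 to A4
G6 to Db6
B#6 to F#6
E6 to Bb5
F5 to Cb5
A5 to Eb5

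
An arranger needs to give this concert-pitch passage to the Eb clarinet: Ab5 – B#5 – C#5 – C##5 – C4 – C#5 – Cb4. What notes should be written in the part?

Written C4 sounds as Eb4 on the Eb clarinet, so concert pitches are written a minor third down.
Ab5 to F5
B#5 to G##5
C#5 to A#4
C##5 to A##4
C4 to A3
C#5 to A#4
Cb4 to Ab3

F5 G##5 A#4 A##4 A3 A#4 Ab3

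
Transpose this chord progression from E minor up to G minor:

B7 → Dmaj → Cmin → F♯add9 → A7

D7 Fmaj Ebmin Aadd9 C7

E minor up to G minor is a minor third; each chord root moves by that interval while the quality stays the same.
B7: root B up a minor third → D, giving D7.
Dmaj: root D up a minor third → F, giving Fmaj.
Cmin: root C up a minor third → Eb, giving Ebmin.
F♯add9: root F♯ up a minor third → A, giving Aadd9.
A7: root A up a minor third → C, giving C7.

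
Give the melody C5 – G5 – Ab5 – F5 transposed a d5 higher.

Gb5 Db6 Ebb6 Cb6

C5 up a diminished fifth is Gb5.
G5: a fifth up reaches D, and 6 semitones makes it Db6.
Ab5 up a diminished fifth is Ebb6.
F5 up a diminished fifth is Cb6.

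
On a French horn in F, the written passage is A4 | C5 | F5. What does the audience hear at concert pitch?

D4 F4 Bb4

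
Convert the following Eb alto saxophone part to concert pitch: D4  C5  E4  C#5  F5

F3 Eb4 G3 E4 Ab4

The Eb alto saxophone sounds a major sixth below written, so transpose each written note down a major sixth.
D4 gives F3
C5 gives Eb4
E4 gives G3
C#5 gives E4
F5 gives Ab4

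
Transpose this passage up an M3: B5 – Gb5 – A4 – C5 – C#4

B5 gives D#6
Gb5 gives Bb5
A4 gives C#5
C5 gives E5
C#4 gives E#4

D#6 Bb5 C#5 E5 E#4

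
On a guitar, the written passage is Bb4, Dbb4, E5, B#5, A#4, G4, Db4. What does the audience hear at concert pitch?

Bb3 Dbb3 E4 B#4 A#3 G3 Db3

Written C4 on the guitar sounds as C3, a perfect octave lower; apply that shift to every note.
Bb4 → Bb3
Dbb4 → Dbb3
E5 → E4
B#5 → B#4
A#4 → A#3
G4 → G3
Db4 → Db3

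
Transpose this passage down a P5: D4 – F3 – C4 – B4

D4 gives G3
F3 gives Bb2
C4 gives F3
B4 gives E4

G3 Bb2 F3 E4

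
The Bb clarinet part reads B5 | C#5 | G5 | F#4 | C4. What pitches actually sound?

The Bb clarinet sounds a major second below written, so transpose each written note down a major second.
B5 → A5
C#5 → B4
G5 → F5
F#4 → E4
C4 → Bb3

A5 B4 F5 E4 Bb3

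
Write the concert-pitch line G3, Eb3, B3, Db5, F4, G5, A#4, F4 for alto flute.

C4 Ab3 E4 Gb5 Bb4 C6 D#5 Bb4

The alto flute sounds a perfect fourth below written, so the written part must be a perfect fourth above concert — transpose each note up.
G3 to C4
Eb3 to Ab3
B3 to E4
Db5 to Gb5
F4 to Bb4
G5 to C6
A#4 to D#5
F4 to Bb4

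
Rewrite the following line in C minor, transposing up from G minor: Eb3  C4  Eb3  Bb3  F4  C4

G minor to C minor up is a perfect fourth, so every note moves up by that interval.
Eb3 to Ab3
C4 to F4
Eb3 to Ab3
Bb3 to Eb4
F4 to Bb4
C4 to F4

Ab3 F4 Ab3 Eb4 Bb4 F4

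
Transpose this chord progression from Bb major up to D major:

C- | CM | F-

Bb major up to D major is a major third; each chord root moves by that interval while the quality stays the same.
C-: root C up a major third → E, giving E-.
CM: root C up a major third → E, giving EM.
F-: root F up a major third → A, giving A-.

E- EM A-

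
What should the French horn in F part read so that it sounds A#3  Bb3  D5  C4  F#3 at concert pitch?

E#4 F4 A5 G4 C#4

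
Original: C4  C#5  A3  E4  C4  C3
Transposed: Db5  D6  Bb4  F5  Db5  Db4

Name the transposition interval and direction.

up a minor ninth

From C4 to Db5 is 9 letter names — a ninth of some quality.
C4 to Db5 is 13 semitones, which makes it a minor ninth; the second version is higher, so the direction is up.
Checking another pair — C3 → Db4 — gives the same interval.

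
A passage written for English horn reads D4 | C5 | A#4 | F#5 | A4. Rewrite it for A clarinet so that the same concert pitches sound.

First find concert pitch: the English horn sounds a perfect fifth below written, so D4 C5 A#4 F#5 A4 sounds G3 F4 D#4 B4 D4.
Then write for A clarinet: it sounds a minor third below written, so the part must be a minor third above concert.
G3 → Bb3
F4 → Ab4
D#4 → F#4
B4 → D5
D4 → F4

Bb3 Ab4 F#4 D5 F4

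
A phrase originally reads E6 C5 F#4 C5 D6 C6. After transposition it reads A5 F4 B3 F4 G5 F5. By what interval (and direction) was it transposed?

down a perfect fifth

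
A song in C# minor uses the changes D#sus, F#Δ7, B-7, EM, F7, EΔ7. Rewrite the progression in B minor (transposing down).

C# minor down to B minor is a major second; each chord root moves by that interval while the quality stays the same.
D#sus: root D# down a major second → C#, giving C#sus.
F#Δ7: root F# down a major second → E, giving EΔ7.
B-7: root B down a major second → A, giving A-7.
EM: root E down a major second → D, giving DM.
F7: root F down a major second → Eb, giving Eb7.
EΔ7: root E down a major second → D, giving DΔ7.

C#sus EΔ7 A-7 DM Eb7 DΔ7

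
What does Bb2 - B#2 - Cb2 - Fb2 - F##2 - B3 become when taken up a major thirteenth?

G4 G##4 Ab3 Db4 D##4 G#5

A major thirteenth up from Bb2 gives G4.
B#2: a thirteenth up reaches G, and 21 semitones makes it G##4.
A major thirteenth up from Cb2 gives Ab3.
Fb2 up a major thirteenth is Db4.
A major thirteenth up from F##2 gives D##4.
B3 up a major thirteenth is G#5.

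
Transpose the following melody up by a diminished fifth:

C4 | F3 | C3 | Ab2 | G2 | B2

C4 to Gb4
F3 to Cb4
C3 to Gb3
Ab2 to Ebb3
G2 to Db3
B2 to F3

Gb4 Cb4 Gb3 Ebb3 Db3 F3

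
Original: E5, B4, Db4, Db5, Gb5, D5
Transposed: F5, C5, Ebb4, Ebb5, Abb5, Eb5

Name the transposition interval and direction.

Take the first pair: E5 → F5. E to F spans 2 letter names, so the interval is some kind of second.
E5 to F5 is 1 semitone, which makes it a minor second; the second version is higher, so the direction is up.
Checking another pair — D5 → Eb5 — gives the same interval.

up a minor second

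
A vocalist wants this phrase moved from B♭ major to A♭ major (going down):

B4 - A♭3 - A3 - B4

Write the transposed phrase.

A4 Gb3 G3 A4

From B♭ down to A♭ is a major second; apply that to each pitch.
B4 to A4
Ab3 to Gb3
A3 to G3
B4 to A4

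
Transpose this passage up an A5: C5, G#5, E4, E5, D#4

G#5 D##6 B#4 B#5 A##4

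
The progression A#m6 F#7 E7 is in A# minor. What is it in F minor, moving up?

Fm6 Db7 Cb7

A# minor up to F minor is a diminished sixth; each chord root moves by that interval while the quality stays the same.
A#m6: root A# up a diminished sixth → F, giving Fm6.
F#7: root F# up a diminished sixth → Db, giving Db7.
E7: root E up a diminished sixth → Cb, giving Cb7.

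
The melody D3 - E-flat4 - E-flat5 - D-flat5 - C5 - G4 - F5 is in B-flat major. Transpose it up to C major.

E3 F4 F5 Eb5 D5 A4 G5

From B-flat up to C is a major second; apply that to each pitch.
D3 becomes E3
Eb4 becomes F4
Eb5 becomes F5
Db5 becomes Eb5
C5 becomes D5
G4 becomes A4
F5 becomes G5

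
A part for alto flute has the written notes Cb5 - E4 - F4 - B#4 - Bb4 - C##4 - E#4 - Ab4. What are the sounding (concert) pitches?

Gb4 B3 C4 F##4 F4 G##3 B#3 Eb4

Written C4 on the alto flute sounds as G3, a perfect fourth lower; apply that shift to every note.
Cb5 -> Gb4
E4 -> B3
F4 -> C4
B#4 -> F##4
Bb4 -> F4
C##4 -> G##3
E#4 -> B#3
Ab4 -> Eb4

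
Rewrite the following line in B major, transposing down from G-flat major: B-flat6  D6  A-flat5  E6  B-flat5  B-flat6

D#6 F##5 C#5 G##5 D#5 D#6

G-flat major to B major down is a diminished sixth, so every note moves down by that interval.
Bb6 → D#6
D6 → F##5
Ab5 → C#5
E6 → G##5
Bb5 → D#5
Bb6 → D#6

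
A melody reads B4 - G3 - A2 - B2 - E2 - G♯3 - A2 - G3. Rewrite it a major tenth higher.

D#6 B4 C#4 D#4 G#3 B#4 C#4 B4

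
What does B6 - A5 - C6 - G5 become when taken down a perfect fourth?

F#6 E5 G5 D5

B6 down a perfect fourth is F#6.
A perfect fourth down from A5 gives E5.
C6: a fourth down reaches G, and 5 semitones makes it G5.
A perfect fourth down from G5 gives D5.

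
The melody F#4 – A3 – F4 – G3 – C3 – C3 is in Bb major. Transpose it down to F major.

C#4 E3 C4 D3 G2 G2

Bb major to F major down is a perfect fourth, so every note moves down by that interval.
F#4 to C#4
A3 to E3
F4 to C4
G3 to D3
C3 to G2
C3 to G2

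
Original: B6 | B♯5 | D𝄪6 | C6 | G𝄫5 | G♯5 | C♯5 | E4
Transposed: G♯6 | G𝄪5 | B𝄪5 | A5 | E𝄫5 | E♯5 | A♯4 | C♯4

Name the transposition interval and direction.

Take the first pair: B6 → G#6. B to G spans 3 letter names, so the interval is some kind of third.
G#6 to B6 is 3 semitones, which makes it a minor third; the second version is lower, so the direction is down.
Checking another pair — E4 → C#4 — gives the same interval.

down a minor third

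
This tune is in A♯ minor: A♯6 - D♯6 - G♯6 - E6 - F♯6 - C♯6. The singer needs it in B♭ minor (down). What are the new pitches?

From A♯ down to B♭ is an augmented seventh; apply that to each pitch.
A#6 to Bb5
D#6 to Eb5
G#6 to Ab5
E6 to Fb5
F#6 to Gb5
C#6 to Db5

Bb5 Eb5 Ab5 Fb5 Gb5 Db5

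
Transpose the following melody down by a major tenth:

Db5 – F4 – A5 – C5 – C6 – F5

Db5: a tenth down reaches B, and 16 semitones makes it Bbb3.
F4 down a major tenth is Db3.
A5 down a major tenth is F4.
C5: a tenth down reaches A, and 16 semitones makes it Ab3.
C6 down a major tenth is Ab4.
A major tenth down from F5 gives Db4.

Bbb3 Db3 F4 Ab3 Ab4 Db4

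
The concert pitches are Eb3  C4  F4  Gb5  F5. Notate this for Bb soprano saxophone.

F3 D4 G4 Ab5 G5

Written C4 sounds as Bb3 on the Bb soprano saxophone, so concert pitches are written a major second up.
Eb3 gives F3
C4 gives D4
F4 gives G4
Gb5 gives Ab5
F5 gives G5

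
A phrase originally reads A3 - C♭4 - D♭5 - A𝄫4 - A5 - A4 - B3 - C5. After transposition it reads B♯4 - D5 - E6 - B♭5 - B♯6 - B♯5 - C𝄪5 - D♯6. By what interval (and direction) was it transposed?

up an augmented ninth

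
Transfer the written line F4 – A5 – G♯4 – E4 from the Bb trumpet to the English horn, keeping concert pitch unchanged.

First find concert pitch: the Bb trumpet sounds a major second below written, so F4 A5 G♯4 E4 sounds Eb4 G5 F#4 D4.
Then write for English horn: it sounds a perfect fifth below written, so the part must be a perfect fifth above concert.
Eb4 → Bb4
G5 → D6
F#4 → C#5
D4 → A4

Bb4 D6 C#5 A4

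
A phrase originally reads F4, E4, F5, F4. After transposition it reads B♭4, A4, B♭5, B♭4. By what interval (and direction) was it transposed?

up a perfect fourth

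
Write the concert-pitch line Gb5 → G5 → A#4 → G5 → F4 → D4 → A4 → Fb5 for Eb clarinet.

Eb5 E5 F##4 E5 D4 B3 F#4 Db5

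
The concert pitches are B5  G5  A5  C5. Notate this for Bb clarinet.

C#6 A5 B5 D5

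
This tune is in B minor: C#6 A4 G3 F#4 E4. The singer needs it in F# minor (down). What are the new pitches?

B minor to F# minor down is a perfect fourth, so every note moves down by that interval.
C#6 becomes G#5
A4 becomes E4
G3 becomes D3
F#4 becomes C#4
E4 becomes B3

G#5 E4 D3 C#4 B3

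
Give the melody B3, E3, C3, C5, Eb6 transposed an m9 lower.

A#2 D#2 B1 B3 D5

A minor ninth down from B3 gives A#2.
E3 down a minor ninth is D#2.
A minor ninth down from C3 gives B1.
A minor ninth down from C5 gives B3.
A minor ninth down from Eb6 gives D5.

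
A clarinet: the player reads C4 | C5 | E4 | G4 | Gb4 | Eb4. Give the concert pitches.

A3 A4 C#4 E4 Eb4 C4

Written C4 on the A clarinet sounds as A3, a minor third lower; apply that shift to every note.
C4 → A3
C5 → A4
E4 → C#4
G4 → E4
Gb4 → Eb4
Eb4 → C4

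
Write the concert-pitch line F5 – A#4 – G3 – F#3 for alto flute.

Bb5 D#5 C4 B3

The alto flute sounds a perfect fourth below written, so the written part must be a perfect fourth above concert — transpose each note up.
F5 to Bb5
A#4 to D#5
G3 to C4
F#3 to B3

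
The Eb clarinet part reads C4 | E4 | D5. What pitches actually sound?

Eb4 G4 F5

The Eb clarinet sounds a minor third above written, so transpose each written note up a minor third.
C4 to Eb4
E4 to G4
D5 to F5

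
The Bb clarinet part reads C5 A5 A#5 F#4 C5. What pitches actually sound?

Bb4 G5 G#5 E4 Bb4

Written C4 on the Bb clarinet sounds as Bb3, a major second lower; apply that shift to every note.
C5 becomes Bb4
A5 becomes G5
A#5 becomes G#5
F#4 becomes E4
C5 becomes Bb4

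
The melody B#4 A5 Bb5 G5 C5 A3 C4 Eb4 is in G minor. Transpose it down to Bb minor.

D#4 C5 Db5 Bb4 Eb4 C3 Eb3 Gb3

From G down to Bb is a major sixth; apply that to each pitch.
B#4 to D#4
A5 to C5
Bb5 to Db5
G5 to Bb4
C5 to Eb4
A3 to C3
C4 to Eb3
Eb4 to Gb3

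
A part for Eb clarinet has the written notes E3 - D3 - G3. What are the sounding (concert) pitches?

The Eb clarinet sounds a minor third above written, so transpose each written note up a minor third.
E3 to G3
D3 to F3
G3 to Bb3

G3 F3 Bb3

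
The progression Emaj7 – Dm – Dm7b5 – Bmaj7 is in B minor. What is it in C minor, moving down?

B minor down to C minor is a major seventh; each chord root moves by that interval while the quality stays the same.
Emaj7: root E down a major seventh → F, giving Fmaj7.
Dm: root D down a major seventh → Eb, giving Ebm.
Dm7b5: root D down a major seventh → Eb, giving Ebm7b5.
Bmaj7: root B down a major seventh → C, giving Cmaj7.

Fmaj7 Ebm Ebm7b5 Cmaj7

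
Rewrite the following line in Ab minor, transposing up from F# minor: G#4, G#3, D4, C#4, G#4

Bb4 Bb3 Fb4 Eb4 Bb4

From F# up to Ab is a diminished third; apply that to each pitch.
G#4 → Bb4
G#3 → Bb3
D4 → Fb4
C#4 → Eb4
G#4 → Bb4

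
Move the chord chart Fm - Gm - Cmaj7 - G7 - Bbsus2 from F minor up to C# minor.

F minor up to C# minor is an augmented fifth; each chord root moves by that interval while the quality stays the same.
Fm: root F up an augmented fifth → C#, giving C#m.
Gm: root G up an augmented fifth → D#, giving D#m.
Cmaj7: root C up an augmented fifth → G#, giving G#maj7.
G7: root G up an augmented fifth → D#, giving D#7.
Bbsus2: root Bb up an augmented fifth → F#, giving F#sus2.

C#m D#m G#maj7 D#7 F#sus2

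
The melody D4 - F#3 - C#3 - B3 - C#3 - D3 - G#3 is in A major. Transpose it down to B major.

From A down to B is a minor seventh; apply that to each pitch.
D4 becomes E3
F#3 becomes G#2
C#3 becomes D#2
B3 becomes C#3
C#3 becomes D#2
D3 becomes E2
G#3 becomes A#2

E3 G#2 D#2 C#3 D#2 E2 A#2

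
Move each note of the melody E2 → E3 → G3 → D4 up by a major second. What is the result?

E2: a second up reaches F, and 2 semitones makes it F#2.
E3: a second up reaches F, and 2 semitones makes it F#3.
G3 up a major second is A3.
D4: a second up reaches E, and 2 semitones makes it E4.

F#2 F#3 A3 E4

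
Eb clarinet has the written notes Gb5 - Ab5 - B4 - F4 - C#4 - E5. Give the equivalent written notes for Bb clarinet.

Cb6 Db6 E5 Bb4 F#4 A5

First find concert pitch: the Eb clarinet sounds a minor third above written, so Gb5 Ab5 B4 F4 C#4 E5 sounds Bbb5 Cb6 D5 Ab4 E4 G5.
Then write for Bb clarinet: it sounds a major second below written, so the part must be a major second above concert.
Bbb5 → Cb6
Cb6 → Db6
D5 → E5
Ab4 → Bb4
E4 → F#4
G5 → A5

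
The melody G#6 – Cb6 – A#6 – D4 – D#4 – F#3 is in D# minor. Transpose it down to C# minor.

F#6 Bbb5 G#6 C4 C#4 E3

D# minor to C# minor down is a major second, so every note moves down by that interval.
G#6 becomes F#6
Cb6 becomes Bbb5
A#6 becomes G#6
D4 becomes C4
D#4 becomes C#4
F#3 becomes E3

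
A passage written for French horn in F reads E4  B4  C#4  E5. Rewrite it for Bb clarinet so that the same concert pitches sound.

B3 F#4 G#3 B4

First find concert pitch: the French horn in F sounds a perfect fifth below written, so E4 B4 C#4 E5 sounds A3 E4 F#3 A4.
Then write for Bb clarinet: it sounds a major second below written, so the part must be a major second above concert.
A3 → B3
E4 → F#4
F#3 → G#3
A4 → B4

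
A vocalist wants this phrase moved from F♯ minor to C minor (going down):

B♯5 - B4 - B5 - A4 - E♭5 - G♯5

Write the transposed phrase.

From F♯ down to C is an augmented fourth; apply that to each pitch.
B#5 → F#5
B4 → F4
B5 → F5
A4 → Eb4
Eb5 → Bbb4
G#5 → D5

F#5 F4 F5 Eb4 Bbb4 D5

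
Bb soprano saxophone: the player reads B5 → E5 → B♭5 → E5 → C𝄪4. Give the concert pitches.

A5 D5 Ab5 D5 B#3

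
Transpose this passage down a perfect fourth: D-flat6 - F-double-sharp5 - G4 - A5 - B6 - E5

Db6 becomes Ab5
F##5 becomes C##5
G4 becomes D4
A5 becomes E5
B6 becomes F#6
E5 becomes B4

Ab5 C##5 D4 E5 F#6 B4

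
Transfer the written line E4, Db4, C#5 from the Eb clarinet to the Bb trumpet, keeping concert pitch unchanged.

First find concert pitch: the Eb clarinet sounds a minor third above written, so E4 Db4 C#5 sounds G4 Fb4 E5.
Then write for Bb trumpet: it sounds a major second below written, so the part must be a major second above concert.
G4 → A4
Fb4 → Gb4
E5 → F#5

A4 Gb4 F#5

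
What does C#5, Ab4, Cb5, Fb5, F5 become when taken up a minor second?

D5 Bbb4 Dbb5 Gbb5 Gb5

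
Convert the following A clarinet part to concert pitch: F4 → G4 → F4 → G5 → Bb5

D4 E4 D4 E5 G5

Written C4 on the A clarinet sounds as A3, a minor third lower; apply that shift to every note.
F4 to D4
G4 to E4
F4 to D4
G5 to E5
Bb5 to G5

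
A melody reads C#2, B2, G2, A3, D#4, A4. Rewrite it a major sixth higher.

A major sixth up from C#2 gives A#2.
A major sixth up from B2 gives G#3.
G2 up a major sixth is E3.
A3 up a major sixth is F#4.
A major sixth up from D#4 gives B#4.
A4: a sixth up reaches F, and 9 semitones makes it F#5.

A#2 G#3 E3 F#4 B#4 F#5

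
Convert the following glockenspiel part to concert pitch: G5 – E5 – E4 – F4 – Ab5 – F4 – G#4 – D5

G7 E7 E6 F6 Ab7 F6 G#6 D7

Written C4 on the glockenspiel sounds as C6, a perfect fifteenth higher; apply that shift to every note.
G5 gives G7
E5 gives E7
E4 gives E6
F4 gives F6
Ab5 gives Ab7
F4 gives F6
G#4 gives G#6
D5 gives D7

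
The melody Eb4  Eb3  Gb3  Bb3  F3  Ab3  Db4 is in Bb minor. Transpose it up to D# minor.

G#4 G#3 B3 D#4 A#3 C#4 F#4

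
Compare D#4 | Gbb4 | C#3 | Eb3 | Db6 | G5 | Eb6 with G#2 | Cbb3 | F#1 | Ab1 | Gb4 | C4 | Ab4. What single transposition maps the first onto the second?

down a perfect twelfth

From D#4 to G#2 is 12 letter names — a twelfth of some quality.
G#2 to D#4 is 19 semitones, which makes it a perfect twelfth; the second version is lower, so the direction is down.
Checking another pair — Eb6 → Ab4 — gives the same interval.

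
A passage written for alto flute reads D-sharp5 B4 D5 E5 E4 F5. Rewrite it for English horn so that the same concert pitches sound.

E#5 C#5 E5 F#5 F#4 G5

First find concert pitch: the alto flute sounds a perfect fourth below written, so D-sharp5 B4 D5 E5 E4 F5 sounds A#4 F#4 A4 B4 B3 C5.
Then write for English horn: it sounds a perfect fifth below written, so the part must be a perfect fifth above concert.
A#4 → E#5
F#4 → C#5
A4 → E5
B4 → F#5
B3 → F#4
C5 → G5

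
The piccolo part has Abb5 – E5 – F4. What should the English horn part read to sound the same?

Ebb7 B6 C6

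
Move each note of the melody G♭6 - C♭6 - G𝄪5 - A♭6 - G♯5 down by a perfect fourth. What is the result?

Db6 Gb5 D##5 Eb6 D#5

Gb6 -> Db6
Cb6 -> Gb5
G##5 -> D##5
Ab6 -> Eb6
G#5 -> D#5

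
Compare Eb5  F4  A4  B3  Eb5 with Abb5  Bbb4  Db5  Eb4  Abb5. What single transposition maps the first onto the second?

Take the first pair: Eb5 → Abb5. E to A spans 4 letter names, so the interval is some kind of fourth.
Eb5 to Abb5 is 4 semitones, which makes it a diminished fourth; the second version is higher, so the direction is up.
Checking another pair — Eb5 → Abb5 — gives the same interval.

up a diminished fourth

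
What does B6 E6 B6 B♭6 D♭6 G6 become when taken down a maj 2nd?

A6 D6 A6 Ab6 Cb6 F6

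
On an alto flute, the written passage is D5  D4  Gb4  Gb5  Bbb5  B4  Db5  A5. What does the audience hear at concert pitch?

Written C4 on the alto flute sounds as G3, a perfect fourth lower; apply that shift to every note.
D5 -> A4
D4 -> A3
Gb4 -> Db4
Gb5 -> Db5
Bbb5 -> Fb5
B4 -> F#4
Db5 -> Ab4
A5 -> E5

A4 A3 Db4 Db5 Fb5 F#4 Ab4 E5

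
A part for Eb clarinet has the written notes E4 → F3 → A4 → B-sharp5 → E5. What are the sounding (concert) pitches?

The Eb clarinet sounds a minor third above written, so transpose each written note up a minor third.
E4 -> G4
F3 -> Ab3
A4 -> C5
B#5 -> D#6
E5 -> G5

G4 Ab3 C5 D#6 G5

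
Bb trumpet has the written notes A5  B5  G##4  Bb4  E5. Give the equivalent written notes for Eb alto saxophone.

First find concert pitch: the Bb trumpet sounds a major second below written, so A5 B5 G##4 Bb4 E5 sounds G5 A5 F##4 Ab4 D5.
Then write for Eb alto saxophone: it sounds a major sixth below written, so the part must be a major sixth above concert.
G5 → E6
A5 → F#6
F##4 → D##5
Ab4 → F5
D5 → B5

E6 F#6 D##5 F5 B5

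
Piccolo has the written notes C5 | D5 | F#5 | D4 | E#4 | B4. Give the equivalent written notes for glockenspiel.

C4 D4 F#4 D3 E#3 B3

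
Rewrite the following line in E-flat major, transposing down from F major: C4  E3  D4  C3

F major to E-flat major down is a major second, so every note moves down by that interval.
C4 -> Bb3
E3 -> D3
D4 -> C4
C3 -> Bb2

Bb3 D3 C4 Bb2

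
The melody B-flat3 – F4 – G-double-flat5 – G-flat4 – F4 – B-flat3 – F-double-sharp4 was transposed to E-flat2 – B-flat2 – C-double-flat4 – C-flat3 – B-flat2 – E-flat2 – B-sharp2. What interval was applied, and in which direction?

Take the first pair: Bb3 → Eb2. B to E spans 12 letter names, so the interval is some kind of twelfth.
Eb2 to Bb3 is 19 semitones, which makes it a perfect twelfth; the second version is lower, so the direction is down.
Checking another pair — F##4 → B#2 — gives the same interval.

down a perfect twelfth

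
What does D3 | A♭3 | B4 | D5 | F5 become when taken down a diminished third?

A diminished third down from D3 gives B#2.
Ab3: a third down reaches F, and 2 semitones makes it F#3.
B4: a third down reaches G, and 2 semitones makes it G##4.
A diminished third down from D5 gives B#4.
A diminished third down from F5 gives D#5.

B#2 F#3 G##4 B#4 D#5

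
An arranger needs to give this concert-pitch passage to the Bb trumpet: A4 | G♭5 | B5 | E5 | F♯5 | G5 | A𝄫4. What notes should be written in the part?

Written C4 sounds as Bb3 on the Bb trumpet, so concert pitches are written a major second up.
A4 becomes B4
Gb5 becomes Ab5
B5 becomes C#6
E5 becomes F#5
F#5 becomes G#5
G5 becomes A5
Abb4 becomes Bbb4

B4 Ab5 C#6 F#5 G#5 A5 Bbb4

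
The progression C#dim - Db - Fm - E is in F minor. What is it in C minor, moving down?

G#dim Ab Cm B

F minor down to C minor is a perfect fourth; each chord root moves by that interval while the quality stays the same.
C#dim: root C# down a perfect fourth → G#, giving G#dim.
Db: root Db down a perfect fourth → Ab, giving Ab.
Fm: root F down a perfect fourth → C, giving Cm.
E: root E down a perfect fourth → B, giving B.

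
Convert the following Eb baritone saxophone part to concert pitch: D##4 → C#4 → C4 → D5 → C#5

The Eb baritone saxophone sounds a major thirteenth below written, so transpose each written note down a major thirteenth.
D##4 to F##2
C#4 to E2
C4 to Eb2
D5 to F3
C#5 to E3

F##2 E2 Eb2 F3 E3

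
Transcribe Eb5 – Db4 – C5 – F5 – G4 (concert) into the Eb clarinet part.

C5 Bb3 A4 D5 E4

The Eb clarinet sounds a minor third above written, so the written part must be a minor third below concert — transpose each note down.
Eb5 -> C5
Db4 -> Bb3
C5 -> A4
F5 -> D5
G4 -> E4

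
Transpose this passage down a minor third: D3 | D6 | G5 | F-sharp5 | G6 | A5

D3 down a minor third is B2.
D6: a third down reaches B, and 3 semitones makes it B5.
A minor third down from G5 gives E5.
A minor third down from F#5 gives D#5.
A minor third down from G6 gives E6.
A5 down a minor third is F#5.

B2 B5 E5 D#5 E6 F#5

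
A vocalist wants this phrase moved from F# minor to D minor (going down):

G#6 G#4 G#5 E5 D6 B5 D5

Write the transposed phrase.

E6 E4 E5 C5 Bb5 G5 Bb4

F# minor to D minor down is a major third, so every note moves down by that interval.
G#6 gives E6
G#4 gives E4
G#5 gives E5
E5 gives C5
D6 gives Bb5
B5 gives G5
D5 gives Bb4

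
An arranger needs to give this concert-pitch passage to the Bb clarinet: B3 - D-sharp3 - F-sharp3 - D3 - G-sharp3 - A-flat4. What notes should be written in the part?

C#4 E#3 G#3 E3 A#3 Bb4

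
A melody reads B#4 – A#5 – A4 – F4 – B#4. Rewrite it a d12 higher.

F#6 E7 Eb6 Cb6 F#6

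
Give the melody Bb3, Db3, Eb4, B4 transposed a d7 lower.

C#3 E2 F#3 C##4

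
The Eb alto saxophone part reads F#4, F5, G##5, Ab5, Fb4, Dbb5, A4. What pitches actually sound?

Written C4 on the Eb alto saxophone sounds as Eb3, a major sixth lower; apply that shift to every note.
F#4 -> A3
F5 -> Ab4
G##5 -> B#4
Ab5 -> Cb5
Fb4 -> Abb3
Dbb5 -> Fbb4
A4 -> C4

A3 Ab4 B#4 Cb5 Abb3 Fbb4 C4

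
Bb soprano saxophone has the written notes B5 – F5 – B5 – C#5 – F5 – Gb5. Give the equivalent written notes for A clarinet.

C6 Gb5 C6 D5 Gb5 Abb5

First find concert pitch: the Bb soprano saxophone sounds a major second below written, so B5 F5 B5 C#5 F5 Gb5 sounds A5 Eb5 A5 B4 Eb5 Fb5.
Then write for A clarinet: it sounds a minor third below written, so the part must be a minor third above concert.
A5 → C6
Eb5 → Gb5
A5 → C6
B4 → D5
Eb5 → Gb5
Fb5 → Abb5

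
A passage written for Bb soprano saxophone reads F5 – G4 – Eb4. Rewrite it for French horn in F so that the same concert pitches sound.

Bb5 C5 Ab4

First find concert pitch: the Bb soprano saxophone sounds a major second below written, so F5 G4 Eb4 sounds Eb5 F4 Db4.
Then write for French horn in F: it sounds a perfect fifth below written, so the part must be a perfect fifth above concert.
Eb5 → Bb5
F4 → C5
Db4 → Ab4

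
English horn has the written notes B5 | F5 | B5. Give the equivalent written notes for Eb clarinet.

First find concert pitch: the English horn sounds a perfect fifth below written, so B5 F5 B5 sounds E5 Bb4 E5.
Then write for Eb clarinet: it sounds a minor third above written, so the part must be a minor third below concert.
E5 → C#5
Bb4 → G4
E5 → C#5

C#5 G4 C#5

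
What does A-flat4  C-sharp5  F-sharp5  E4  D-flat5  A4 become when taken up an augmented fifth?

E5 G##5 C##6 B#4 A5 E#5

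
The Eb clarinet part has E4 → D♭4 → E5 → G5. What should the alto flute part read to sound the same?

C5 Bbb4 C6 Eb6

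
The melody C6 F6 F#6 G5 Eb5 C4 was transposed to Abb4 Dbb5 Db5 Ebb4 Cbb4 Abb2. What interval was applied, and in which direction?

Take the first pair: C6 → Abb4. C to A spans 10 letter names, so the interval is some kind of tenth.
Abb4 to C6 is 17 semitones, which makes it an augmented tenth; the second version is lower, so the direction is down.
Checking another pair — C4 → Abb2 — gives the same interval.

down an augmented tenth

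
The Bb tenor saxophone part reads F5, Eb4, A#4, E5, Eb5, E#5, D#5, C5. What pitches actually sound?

The Bb tenor saxophone sounds a major ninth below written, so transpose each written note down a major ninth.
F5 becomes Eb4
Eb4 becomes Db3
A#4 becomes G#3
E5 becomes D4
Eb5 becomes Db4
E#5 becomes D#4
D#5 becomes C#4
C5 becomes Bb3

Eb4 Db3 G#3 D4 Db4 D#4 C#4 Bb3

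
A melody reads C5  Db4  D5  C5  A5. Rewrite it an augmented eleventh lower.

C5 down an augmented eleventh is Gb3.
An augmented eleventh down from Db4 gives Abb2.
D5 down an augmented eleventh is Ab3.
C5: an eleventh down reaches G, and 18 semitones makes it Gb3.
A5: an eleventh down reaches E, and 18 semitones makes it Eb4.

Gb3 Abb2 Ab3 Gb3 Eb4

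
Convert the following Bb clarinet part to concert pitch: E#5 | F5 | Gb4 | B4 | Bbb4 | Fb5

The Bb clarinet sounds a major second below written, so transpose each written note down a major second.
E#5 gives D#5
F5 gives Eb5
Gb4 gives Fb4
B4 gives A4
Bbb4 gives Abb4
Fb5 gives Ebb5

D#5 Eb5 Fb4 A4 Abb4 Ebb5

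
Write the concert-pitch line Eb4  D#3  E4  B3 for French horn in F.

Bb4 A#3 B4 F#4

The French horn in F sounds a perfect fifth below written, so the written part must be a perfect fifth above concert — transpose each note up.
Eb4 -> Bb4
D#3 -> A#3
E4 -> B4
B3 -> F#4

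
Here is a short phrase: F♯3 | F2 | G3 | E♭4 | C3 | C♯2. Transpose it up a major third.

F#3 → A#3
F2 → A2
G3 → B3
Eb4 → G4
C3 → E3
C#2 → E#2

A#3 A2 B3 G4 E3 E#2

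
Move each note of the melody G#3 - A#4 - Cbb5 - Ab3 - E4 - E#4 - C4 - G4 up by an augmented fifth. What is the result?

D##4 E##5 Gb5 E4 B#4 B##4 G#4 D#5

An augmented fifth up from G#3 gives D##4.
An augmented fifth up from A#4 gives E##5.
Cbb5: a fifth up reaches G, and 8 semitones makes it Gb5.
Ab3: a fifth up reaches E, and 8 semitones makes it E4.
E4 up an augmented fifth is B#4.
E#4 up an augmented fifth is B##4.
C4: a fifth up reaches G, and 8 semitones makes it G#4.
G4: a fifth up reaches D, and 8 semitones makes it D#5.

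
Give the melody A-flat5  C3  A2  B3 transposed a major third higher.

A major third up from Ab5 gives C6.
C3 up a major third is E3.
A2 up a major third is C#3.
B3: a third up reaches D, and 4 semitones makes it D#4.

C6 E3 C#3 D#4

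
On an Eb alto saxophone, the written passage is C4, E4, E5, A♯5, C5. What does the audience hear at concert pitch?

Eb3 G3 G4 C#5 Eb4

The Eb alto saxophone sounds a major sixth below written, so transpose each written note down a major sixth.
C4 to Eb3
E4 to G3
E5 to G4
A#5 to C#5
C5 to Eb4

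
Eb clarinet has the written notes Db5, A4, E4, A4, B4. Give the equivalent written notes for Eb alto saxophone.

Db6 A5 E5 A5 B5

First find concert pitch: the Eb clarinet sounds a minor third above written, so Db5 A4 E4 A4 B4 sounds Fb5 C5 G4 C5 D5.
Then write for Eb alto saxophone: it sounds a major sixth below written, so the part must be a major sixth above concert.
Fb5 → Db6
C5 → A5
G4 → E5
C5 → A5
D5 → B5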